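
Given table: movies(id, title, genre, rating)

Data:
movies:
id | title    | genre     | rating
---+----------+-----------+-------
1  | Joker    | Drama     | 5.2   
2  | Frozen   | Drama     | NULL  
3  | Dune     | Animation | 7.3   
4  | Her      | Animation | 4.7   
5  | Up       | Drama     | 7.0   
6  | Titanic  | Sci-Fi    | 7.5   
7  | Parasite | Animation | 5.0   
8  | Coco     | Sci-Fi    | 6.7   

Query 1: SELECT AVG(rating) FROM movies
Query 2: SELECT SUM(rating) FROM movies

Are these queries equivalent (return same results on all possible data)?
No, not equivalent

Query 1 returns: [(6.2,)]
Query 2 returns: [(43.4,)]

Reason: AVG vs SUM give different aggregate values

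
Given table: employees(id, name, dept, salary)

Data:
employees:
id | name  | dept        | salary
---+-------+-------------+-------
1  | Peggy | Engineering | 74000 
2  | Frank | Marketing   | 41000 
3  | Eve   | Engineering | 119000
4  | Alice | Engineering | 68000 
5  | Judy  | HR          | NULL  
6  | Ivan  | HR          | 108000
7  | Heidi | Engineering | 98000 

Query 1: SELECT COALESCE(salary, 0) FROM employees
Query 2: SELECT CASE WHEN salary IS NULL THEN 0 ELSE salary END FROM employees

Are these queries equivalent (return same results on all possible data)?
Yes, equivalent

Both queries return: [(0,), (41000,), (68000,), (74000,), (98000,), (108000,), (119000,)]

Reason: COALESCE vs CASE for NULL handling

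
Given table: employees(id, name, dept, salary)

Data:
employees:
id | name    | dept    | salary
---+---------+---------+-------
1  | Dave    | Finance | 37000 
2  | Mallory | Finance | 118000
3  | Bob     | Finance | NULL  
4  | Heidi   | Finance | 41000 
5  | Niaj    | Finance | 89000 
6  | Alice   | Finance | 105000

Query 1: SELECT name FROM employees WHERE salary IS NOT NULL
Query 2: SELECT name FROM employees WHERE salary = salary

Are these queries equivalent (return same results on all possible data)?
Yes, equivalent

Both queries return: [('Alice',), ('Dave',), ('Heidi',), ('Mallory',), ('Niaj',)]

Reason: IS NOT NULL vs self-equality (both exclude NULLs)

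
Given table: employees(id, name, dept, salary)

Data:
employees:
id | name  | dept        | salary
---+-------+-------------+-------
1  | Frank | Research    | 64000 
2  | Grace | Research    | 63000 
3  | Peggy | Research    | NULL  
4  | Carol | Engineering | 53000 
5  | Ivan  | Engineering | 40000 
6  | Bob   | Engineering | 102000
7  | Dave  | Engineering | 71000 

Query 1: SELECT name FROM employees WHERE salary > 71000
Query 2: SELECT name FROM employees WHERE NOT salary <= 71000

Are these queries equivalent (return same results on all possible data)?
Yes, equivalent

Both queries return: [('Bob',)]

Reason: Both filter salary > 71000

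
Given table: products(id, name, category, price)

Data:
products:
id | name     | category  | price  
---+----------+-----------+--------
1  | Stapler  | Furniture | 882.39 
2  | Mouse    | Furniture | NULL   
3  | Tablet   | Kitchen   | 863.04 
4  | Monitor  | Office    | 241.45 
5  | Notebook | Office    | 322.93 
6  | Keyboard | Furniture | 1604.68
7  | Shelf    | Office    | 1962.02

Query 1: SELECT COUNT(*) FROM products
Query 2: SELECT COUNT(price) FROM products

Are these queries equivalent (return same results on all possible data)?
No, not equivalent

Query 1 returns: [(7,)]
Query 2 returns: [(6,)]

Reason: COUNT(*) includes NULLs, COUNT(column) excludes them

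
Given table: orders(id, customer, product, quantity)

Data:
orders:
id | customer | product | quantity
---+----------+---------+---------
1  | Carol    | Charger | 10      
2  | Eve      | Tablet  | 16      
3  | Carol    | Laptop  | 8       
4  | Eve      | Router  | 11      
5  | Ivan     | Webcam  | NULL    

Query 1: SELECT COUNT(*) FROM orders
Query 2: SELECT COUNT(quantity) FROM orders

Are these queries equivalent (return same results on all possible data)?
No, not equivalent

Query 1 returns: [(5,)]
Query 2 returns: [(4,)]

Reason: COUNT(*) includes NULLs, COUNT(column) excludes them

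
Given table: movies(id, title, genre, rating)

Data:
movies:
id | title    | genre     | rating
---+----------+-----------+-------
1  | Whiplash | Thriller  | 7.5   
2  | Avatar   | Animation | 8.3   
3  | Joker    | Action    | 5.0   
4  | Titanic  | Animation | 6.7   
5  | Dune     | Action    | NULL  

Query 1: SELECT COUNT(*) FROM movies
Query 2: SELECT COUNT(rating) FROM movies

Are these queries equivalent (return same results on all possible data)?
No, not equivalent

Query 1 returns: [(5,)]
Query 2 returns: [(4,)]

Reason: COUNT(*) includes NULLs, COUNT(column) excludes them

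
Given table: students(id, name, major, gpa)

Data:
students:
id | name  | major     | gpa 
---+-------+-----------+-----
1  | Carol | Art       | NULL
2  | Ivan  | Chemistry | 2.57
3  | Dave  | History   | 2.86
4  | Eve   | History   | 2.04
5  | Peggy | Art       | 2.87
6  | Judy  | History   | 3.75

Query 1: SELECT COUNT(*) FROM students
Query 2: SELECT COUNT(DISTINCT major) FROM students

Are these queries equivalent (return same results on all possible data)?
No, not equivalent

Query 1 returns: [(6,)]
Query 2 returns: [(3,)]

Reason: COUNT(*) counts rows, COUNT(DISTINCT major) counts unique majors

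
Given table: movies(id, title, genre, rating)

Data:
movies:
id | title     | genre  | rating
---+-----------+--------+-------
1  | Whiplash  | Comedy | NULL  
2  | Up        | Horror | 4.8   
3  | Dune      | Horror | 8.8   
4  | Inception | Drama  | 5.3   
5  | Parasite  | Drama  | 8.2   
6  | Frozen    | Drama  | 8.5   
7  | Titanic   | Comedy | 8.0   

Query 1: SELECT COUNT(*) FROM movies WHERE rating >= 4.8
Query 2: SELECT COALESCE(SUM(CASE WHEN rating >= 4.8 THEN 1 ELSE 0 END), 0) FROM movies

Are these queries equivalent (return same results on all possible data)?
Yes, equivalent

Both queries return: [(6,)]

Reason: COUNT with WHERE vs conditional SUM (COALESCE handles empty-table NULL)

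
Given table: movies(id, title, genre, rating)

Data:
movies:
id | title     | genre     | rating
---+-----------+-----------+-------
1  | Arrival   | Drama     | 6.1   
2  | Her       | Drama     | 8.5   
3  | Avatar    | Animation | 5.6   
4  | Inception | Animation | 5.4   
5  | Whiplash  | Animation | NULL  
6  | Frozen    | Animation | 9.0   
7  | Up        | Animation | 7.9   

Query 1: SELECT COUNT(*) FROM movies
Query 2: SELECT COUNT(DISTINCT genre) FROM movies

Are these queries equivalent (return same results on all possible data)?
No, not equivalent

Query 1 returns: [(7,)]
Query 2 returns: [(2,)]

Reason: COUNT(*) counts rows, COUNT(DISTINCT genre) counts unique genres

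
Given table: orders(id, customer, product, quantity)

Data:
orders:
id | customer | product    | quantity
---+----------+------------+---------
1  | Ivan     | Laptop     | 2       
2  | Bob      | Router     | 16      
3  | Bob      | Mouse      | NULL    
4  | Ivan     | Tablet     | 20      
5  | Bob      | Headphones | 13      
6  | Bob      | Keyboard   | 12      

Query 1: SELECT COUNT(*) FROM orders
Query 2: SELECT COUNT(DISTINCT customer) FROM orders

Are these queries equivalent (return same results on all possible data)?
No, not equivalent

Query 1 returns: [(6,)]
Query 2 returns: [(2,)]

Reason: COUNT(*) counts rows, COUNT(DISTINCT customer) counts unique customers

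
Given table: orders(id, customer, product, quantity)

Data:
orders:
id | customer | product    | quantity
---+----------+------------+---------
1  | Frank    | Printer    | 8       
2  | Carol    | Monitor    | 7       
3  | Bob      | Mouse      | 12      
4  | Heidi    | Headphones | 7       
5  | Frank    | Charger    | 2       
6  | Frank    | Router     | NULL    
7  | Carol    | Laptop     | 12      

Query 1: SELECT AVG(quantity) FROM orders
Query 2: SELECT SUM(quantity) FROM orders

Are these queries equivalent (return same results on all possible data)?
No, not equivalent

Query 1 returns: [(8.0,)]
Query 2 returns: [(48,)]

Reason: AVG vs SUM give different aggregate values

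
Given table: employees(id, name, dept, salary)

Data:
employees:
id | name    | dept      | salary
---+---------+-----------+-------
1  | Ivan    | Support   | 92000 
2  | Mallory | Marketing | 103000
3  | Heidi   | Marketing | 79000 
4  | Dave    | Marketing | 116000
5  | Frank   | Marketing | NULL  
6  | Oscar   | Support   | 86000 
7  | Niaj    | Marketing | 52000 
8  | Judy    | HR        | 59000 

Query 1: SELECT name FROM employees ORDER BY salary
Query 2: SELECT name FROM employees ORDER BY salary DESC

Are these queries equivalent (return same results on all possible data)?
No, not equivalent

Query 1 returns: [('Frank',), ('Niaj',), ('Judy',), ('Heidi',), ('Oscar',), ('Ivan',), ('Mallory',), ('Dave',)]
Query 2 returns: [('Dave',), ('Mallory',), ('Ivan',), ('Oscar',), ('Heidi',), ('Judy',), ('Niaj',), ('Frank',)]

Reason: ASC vs DESC gives opposite ordering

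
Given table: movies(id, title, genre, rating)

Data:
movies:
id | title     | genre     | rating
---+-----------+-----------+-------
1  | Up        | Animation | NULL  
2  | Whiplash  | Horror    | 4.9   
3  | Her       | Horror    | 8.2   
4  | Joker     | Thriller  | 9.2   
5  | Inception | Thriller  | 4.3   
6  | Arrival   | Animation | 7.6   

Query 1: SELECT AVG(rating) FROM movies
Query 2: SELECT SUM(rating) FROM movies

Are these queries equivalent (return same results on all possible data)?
No, not equivalent

Query 1 returns: [(6.839999999999999,)]
Query 2 returns: [(34.199999999999996,)]

Reason: AVG vs SUM give different aggregate values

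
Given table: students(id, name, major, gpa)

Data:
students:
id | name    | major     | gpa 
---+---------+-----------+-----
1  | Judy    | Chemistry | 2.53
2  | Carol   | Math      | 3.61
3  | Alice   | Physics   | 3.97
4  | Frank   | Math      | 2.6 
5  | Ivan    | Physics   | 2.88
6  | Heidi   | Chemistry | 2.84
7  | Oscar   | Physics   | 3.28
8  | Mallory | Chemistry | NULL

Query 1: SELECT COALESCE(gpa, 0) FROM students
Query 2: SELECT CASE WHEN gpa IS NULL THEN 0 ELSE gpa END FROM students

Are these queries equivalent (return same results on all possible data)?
Yes, equivalent

Both queries return: [(0,), (2.53,), (2.6,), (2.84,), (2.88,), (3.28,), (3.61,), (3.97,)]

Reason: COALESCE vs CASE for NULL handling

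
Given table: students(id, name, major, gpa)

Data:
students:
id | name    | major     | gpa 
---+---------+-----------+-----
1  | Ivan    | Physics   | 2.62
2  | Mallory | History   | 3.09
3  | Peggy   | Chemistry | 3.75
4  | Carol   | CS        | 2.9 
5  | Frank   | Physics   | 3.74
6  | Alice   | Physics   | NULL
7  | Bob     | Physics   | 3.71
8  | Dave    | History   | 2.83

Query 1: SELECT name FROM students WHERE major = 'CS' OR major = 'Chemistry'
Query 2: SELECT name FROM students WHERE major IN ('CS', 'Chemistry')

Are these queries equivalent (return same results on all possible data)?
Yes, equivalent

Both queries return: [('Carol',), ('Peggy',)]

Reason: OR vs IN are equivalent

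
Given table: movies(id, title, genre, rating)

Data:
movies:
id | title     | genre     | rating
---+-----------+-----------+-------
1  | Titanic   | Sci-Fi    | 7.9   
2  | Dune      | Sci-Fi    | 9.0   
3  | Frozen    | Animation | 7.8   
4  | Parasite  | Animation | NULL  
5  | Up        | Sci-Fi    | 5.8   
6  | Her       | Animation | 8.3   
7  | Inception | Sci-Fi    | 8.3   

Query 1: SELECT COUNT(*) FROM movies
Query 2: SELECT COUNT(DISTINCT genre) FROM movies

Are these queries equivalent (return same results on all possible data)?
No, not equivalent

Query 1 returns: [(7,)]
Query 2 returns: [(2,)]

Reason: COUNT(*) counts rows, COUNT(DISTINCT genre) counts unique genres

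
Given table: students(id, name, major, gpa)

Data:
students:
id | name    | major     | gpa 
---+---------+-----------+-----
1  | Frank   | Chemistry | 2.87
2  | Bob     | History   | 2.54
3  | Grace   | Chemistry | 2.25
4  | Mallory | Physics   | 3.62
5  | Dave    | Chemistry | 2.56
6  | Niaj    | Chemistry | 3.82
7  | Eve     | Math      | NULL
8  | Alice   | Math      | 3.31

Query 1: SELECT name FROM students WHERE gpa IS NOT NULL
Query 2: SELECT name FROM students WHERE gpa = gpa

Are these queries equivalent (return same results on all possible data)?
Yes, equivalent

Both queries return: [('Alice',), ('Bob',), ('Dave',), ('Frank',), ('Grace',), ('Mallory',), ('Niaj',)]

Reason: IS NOT NULL vs self-equality (both exclude NULLs)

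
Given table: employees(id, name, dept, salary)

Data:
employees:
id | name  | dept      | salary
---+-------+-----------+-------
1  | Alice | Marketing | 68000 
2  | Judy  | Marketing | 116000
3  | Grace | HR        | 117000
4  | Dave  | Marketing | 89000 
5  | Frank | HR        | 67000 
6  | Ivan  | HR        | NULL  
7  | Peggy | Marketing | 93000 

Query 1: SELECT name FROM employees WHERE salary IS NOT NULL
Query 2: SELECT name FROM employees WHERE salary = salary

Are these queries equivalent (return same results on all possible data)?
Yes, equivalent

Both queries return: [('Alice',), ('Dave',), ('Frank',), ('Grace',), ('Judy',), ('Peggy',)]

Reason: IS NOT NULL vs self-equality (both exclude NULLs)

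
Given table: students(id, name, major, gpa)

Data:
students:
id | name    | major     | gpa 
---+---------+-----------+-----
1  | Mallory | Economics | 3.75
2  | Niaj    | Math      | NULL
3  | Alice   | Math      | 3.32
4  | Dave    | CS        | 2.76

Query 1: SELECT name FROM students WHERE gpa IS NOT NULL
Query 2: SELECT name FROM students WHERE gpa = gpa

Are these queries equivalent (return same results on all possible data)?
Yes, equivalent

Both queries return: [('Alice',), ('Dave',), ('Mallory',)]

Reason: IS NOT NULL vs self-equality (both exclude NULLs)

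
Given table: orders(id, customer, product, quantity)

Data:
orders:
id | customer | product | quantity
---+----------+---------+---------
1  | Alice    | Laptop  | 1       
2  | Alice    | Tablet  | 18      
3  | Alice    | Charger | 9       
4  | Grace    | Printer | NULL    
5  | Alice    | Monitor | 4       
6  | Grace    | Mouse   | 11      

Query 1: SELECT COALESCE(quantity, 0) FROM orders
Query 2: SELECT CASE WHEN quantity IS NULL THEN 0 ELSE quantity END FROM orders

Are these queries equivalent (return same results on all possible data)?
Yes, equivalent

Both queries return: [(0,), (1,), (4,), (9,), (11,), (18,)]

Reason: COALESCE vs CASE for NULL handling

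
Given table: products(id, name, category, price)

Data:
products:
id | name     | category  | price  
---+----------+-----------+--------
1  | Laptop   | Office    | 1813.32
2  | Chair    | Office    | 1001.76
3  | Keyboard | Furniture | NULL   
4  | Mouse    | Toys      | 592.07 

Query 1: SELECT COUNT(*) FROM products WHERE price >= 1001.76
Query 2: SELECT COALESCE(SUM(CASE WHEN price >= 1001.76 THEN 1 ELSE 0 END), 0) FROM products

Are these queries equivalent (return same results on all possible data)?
Yes, equivalent

Both queries return: [(2,)]

Reason: COUNT with WHERE vs conditional SUM (COALESCE handles empty-table NULL)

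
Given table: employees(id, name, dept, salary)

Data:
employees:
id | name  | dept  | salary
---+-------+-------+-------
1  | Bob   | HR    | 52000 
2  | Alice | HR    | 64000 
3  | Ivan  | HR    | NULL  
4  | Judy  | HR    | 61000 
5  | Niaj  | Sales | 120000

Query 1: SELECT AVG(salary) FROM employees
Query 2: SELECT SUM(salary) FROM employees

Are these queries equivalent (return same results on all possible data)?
No, not equivalent

Query 1 returns: [(74250.0,)]
Query 2 returns: [(297000,)]

Reason: AVG vs SUM give different aggregate values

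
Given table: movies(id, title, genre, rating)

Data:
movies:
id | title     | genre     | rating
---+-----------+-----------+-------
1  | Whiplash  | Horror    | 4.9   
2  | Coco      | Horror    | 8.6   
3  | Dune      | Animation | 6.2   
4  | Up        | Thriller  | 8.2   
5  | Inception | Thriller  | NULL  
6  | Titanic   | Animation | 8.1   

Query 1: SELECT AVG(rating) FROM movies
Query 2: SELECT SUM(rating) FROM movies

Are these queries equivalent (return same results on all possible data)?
No, not equivalent

Query 1 returns: [(7.2,)]
Query 2 returns: [(36.0,)]

Reason: AVG vs SUM give different aggregate values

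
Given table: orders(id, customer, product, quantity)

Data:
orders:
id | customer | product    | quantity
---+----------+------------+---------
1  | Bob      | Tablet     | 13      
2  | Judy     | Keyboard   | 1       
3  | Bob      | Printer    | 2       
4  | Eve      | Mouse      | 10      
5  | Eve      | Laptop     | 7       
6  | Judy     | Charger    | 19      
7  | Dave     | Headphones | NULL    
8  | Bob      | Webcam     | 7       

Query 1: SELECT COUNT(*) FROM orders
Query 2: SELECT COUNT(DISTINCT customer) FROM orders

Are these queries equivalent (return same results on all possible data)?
No, not equivalent

Query 1 returns: [(8,)]
Query 2 returns: [(4,)]

Reason: COUNT(*) counts rows, COUNT(DISTINCT customer) counts unique customers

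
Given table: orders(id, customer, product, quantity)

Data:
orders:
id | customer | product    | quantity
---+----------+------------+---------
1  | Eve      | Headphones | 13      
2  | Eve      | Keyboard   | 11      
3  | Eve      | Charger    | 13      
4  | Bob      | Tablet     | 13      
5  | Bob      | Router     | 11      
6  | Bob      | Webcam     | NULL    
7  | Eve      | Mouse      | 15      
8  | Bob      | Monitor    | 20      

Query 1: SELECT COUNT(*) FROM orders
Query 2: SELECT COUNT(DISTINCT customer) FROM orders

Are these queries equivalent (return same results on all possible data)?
No, not equivalent

Query 1 returns: [(8,)]
Query 2 returns: [(2,)]

Reason: COUNT(*) counts rows, COUNT(DISTINCT customer) counts unique customers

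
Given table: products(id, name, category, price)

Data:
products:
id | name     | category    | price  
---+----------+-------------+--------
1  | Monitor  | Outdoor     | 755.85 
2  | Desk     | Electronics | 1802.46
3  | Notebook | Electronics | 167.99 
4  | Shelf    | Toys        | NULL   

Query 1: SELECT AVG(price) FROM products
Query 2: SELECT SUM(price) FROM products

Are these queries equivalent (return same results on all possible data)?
No, not equivalent

Query 1 returns: [(908.7666666666668,)]
Query 2 returns: [(2726.3,)]

Reason: AVG vs SUM give different aggregate values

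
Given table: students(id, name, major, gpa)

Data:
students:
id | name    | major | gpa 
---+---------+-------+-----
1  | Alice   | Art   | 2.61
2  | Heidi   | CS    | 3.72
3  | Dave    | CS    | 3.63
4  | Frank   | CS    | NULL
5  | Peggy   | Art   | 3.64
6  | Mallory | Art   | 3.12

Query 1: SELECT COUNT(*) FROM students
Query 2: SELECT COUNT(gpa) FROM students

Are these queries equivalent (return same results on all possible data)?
No, not equivalent

Query 1 returns: [(6,)]
Query 2 returns: [(5,)]

Reason: COUNT(*) includes NULLs, COUNT(column) excludes them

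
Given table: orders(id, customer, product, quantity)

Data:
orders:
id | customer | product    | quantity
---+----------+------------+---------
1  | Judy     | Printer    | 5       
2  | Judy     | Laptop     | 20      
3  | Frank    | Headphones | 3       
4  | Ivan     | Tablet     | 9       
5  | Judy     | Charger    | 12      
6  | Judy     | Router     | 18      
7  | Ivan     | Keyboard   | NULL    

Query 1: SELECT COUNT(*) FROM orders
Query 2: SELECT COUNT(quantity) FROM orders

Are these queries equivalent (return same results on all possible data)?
No, not equivalent

Query 1 returns: [(7,)]
Query 2 returns: [(6,)]

Reason: COUNT(*) includes NULLs, COUNT(column) excludes them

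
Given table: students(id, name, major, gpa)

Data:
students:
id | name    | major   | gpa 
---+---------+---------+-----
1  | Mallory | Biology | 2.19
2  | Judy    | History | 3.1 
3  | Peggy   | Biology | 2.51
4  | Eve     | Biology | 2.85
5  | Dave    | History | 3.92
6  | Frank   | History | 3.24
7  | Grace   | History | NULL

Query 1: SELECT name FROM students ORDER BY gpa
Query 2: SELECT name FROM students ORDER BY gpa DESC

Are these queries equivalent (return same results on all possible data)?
No, not equivalent

Query 1 returns: [('Grace',), ('Mallory',), ('Peggy',), ('Eve',), ('Judy',), ('Frank',), ('Dave',)]
Query 2 returns: [('Dave',), ('Frank',), ('Judy',), ('Eve',), ('Peggy',), ('Mallory',), ('Grace',)]

Reason: ASC vs DESC gives opposite ordering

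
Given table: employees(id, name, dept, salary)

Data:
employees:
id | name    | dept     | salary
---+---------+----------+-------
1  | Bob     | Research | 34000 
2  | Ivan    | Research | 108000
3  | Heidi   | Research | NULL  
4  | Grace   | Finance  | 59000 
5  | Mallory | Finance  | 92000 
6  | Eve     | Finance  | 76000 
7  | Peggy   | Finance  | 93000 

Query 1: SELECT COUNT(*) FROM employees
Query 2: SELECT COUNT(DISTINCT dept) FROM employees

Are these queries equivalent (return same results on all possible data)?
No, not equivalent

Query 1 returns: [(7,)]
Query 2 returns: [(2,)]

Reason: COUNT(*) counts rows, COUNT(DISTINCT dept) counts unique depts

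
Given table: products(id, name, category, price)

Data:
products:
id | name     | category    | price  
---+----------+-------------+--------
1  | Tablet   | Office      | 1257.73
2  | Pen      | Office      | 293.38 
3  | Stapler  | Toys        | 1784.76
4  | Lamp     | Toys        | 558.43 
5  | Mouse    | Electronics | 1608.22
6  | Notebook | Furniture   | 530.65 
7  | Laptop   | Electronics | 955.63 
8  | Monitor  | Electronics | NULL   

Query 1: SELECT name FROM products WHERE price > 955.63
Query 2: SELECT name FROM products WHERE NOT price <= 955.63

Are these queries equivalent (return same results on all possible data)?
Yes, equivalent

Both queries return: [('Mouse',), ('Stapler',), ('Tablet',)]

Reason: Both filter price > 955.63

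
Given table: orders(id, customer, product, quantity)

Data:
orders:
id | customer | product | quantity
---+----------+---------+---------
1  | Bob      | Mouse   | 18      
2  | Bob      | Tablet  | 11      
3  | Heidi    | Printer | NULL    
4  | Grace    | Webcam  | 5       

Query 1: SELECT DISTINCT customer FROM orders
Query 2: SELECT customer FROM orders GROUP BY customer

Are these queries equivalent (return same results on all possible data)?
Yes, equivalent

Both queries return: [('Bob',), ('Grace',), ('Heidi',)]

Reason: Both get unique customers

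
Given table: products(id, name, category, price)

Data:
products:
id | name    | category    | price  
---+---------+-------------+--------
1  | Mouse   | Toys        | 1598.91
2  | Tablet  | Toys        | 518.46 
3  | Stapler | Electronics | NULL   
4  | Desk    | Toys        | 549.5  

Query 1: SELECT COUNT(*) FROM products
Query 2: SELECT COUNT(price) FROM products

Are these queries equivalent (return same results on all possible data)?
No, not equivalent

Query 1 returns: [(4,)]
Query 2 returns: [(3,)]

Reason: COUNT(*) includes NULLs, COUNT(column) excludes them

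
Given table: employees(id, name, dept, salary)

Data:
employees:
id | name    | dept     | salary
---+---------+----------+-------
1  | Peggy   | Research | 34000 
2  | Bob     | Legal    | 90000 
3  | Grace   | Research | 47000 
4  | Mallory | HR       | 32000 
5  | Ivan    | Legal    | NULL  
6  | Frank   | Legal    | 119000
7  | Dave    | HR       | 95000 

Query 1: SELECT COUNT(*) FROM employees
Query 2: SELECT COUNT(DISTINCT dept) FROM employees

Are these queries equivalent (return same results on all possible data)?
No, not equivalent

Query 1 returns: [(7,)]
Query 2 returns: [(3,)]

Reason: COUNT(*) counts rows, COUNT(DISTINCT dept) counts unique depts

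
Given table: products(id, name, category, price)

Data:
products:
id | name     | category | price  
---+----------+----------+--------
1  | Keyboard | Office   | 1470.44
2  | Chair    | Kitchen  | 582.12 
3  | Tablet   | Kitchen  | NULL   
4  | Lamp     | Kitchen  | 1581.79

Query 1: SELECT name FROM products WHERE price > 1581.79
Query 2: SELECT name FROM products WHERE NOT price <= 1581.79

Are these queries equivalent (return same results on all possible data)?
Yes, equivalent

Both queries return: []

Reason: Both filter price > 1581.79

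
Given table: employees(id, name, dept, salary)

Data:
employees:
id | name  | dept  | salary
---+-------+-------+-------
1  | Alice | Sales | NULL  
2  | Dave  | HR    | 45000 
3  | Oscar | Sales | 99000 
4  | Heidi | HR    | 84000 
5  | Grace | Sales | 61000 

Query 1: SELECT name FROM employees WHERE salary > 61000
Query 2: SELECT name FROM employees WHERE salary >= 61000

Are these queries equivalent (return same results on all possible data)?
No, not equivalent

Query 1 returns: [('Oscar',), ('Heidi',)]
Query 2 returns: [('Oscar',), ('Heidi',), ('Grace',)]

Reason: > vs >= gives different results when salary = 61000 exists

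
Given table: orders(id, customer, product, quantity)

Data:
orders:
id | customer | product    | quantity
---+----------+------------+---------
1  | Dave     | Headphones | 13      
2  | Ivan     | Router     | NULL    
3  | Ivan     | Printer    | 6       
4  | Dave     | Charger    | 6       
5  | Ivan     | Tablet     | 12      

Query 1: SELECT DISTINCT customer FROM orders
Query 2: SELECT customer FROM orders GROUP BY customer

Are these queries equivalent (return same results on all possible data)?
Yes, equivalent

Both queries return: [('Dave',), ('Ivan',)]

Reason: Both get unique customers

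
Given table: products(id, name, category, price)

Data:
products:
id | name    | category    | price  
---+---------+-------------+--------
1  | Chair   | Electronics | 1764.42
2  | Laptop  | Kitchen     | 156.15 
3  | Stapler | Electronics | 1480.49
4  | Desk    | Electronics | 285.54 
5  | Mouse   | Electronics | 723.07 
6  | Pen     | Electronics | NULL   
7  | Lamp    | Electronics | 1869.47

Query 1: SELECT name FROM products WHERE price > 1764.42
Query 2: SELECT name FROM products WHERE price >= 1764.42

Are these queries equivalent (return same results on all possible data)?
No, not equivalent

Query 1 returns: [('Lamp',)]
Query 2 returns: [('Chair',), ('Lamp',)]

Reason: > vs >= gives different results when price = 1764.42 exists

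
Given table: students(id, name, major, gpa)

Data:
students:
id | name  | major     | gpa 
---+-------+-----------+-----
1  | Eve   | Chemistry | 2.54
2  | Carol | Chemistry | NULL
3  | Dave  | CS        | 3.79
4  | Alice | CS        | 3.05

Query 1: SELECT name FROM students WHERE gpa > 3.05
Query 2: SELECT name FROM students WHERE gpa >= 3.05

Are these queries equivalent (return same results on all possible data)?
No, not equivalent

Query 1 returns: [('Dave',)]
Query 2 returns: [('Dave',), ('Alice',)]

Reason: > vs >= gives different results when gpa = 3.05 exists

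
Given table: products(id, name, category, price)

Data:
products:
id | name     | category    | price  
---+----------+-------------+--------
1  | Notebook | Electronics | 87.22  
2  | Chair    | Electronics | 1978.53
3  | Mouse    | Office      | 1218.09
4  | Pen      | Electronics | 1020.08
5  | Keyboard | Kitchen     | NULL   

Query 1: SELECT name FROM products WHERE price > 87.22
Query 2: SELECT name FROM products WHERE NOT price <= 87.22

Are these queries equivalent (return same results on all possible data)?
Yes, equivalent

Both queries return: [('Chair',), ('Mouse',), ('Pen',)]

Reason: Both filter price > 87.22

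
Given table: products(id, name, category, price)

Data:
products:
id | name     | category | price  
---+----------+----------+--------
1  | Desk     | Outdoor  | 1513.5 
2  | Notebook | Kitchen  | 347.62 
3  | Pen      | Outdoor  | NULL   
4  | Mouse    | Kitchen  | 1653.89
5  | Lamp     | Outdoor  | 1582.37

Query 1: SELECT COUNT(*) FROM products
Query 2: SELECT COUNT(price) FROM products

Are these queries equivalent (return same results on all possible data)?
No, not equivalent

Query 1 returns: [(5,)]
Query 2 returns: [(4,)]

Reason: COUNT(*) includes NULLs, COUNT(column) excludes them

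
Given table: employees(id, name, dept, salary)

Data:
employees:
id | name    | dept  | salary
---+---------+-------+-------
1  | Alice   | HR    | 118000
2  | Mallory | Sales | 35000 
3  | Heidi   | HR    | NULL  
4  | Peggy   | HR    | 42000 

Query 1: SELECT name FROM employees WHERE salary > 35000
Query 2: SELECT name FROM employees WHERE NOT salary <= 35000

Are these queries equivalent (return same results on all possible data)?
Yes, equivalent

Both queries return: [('Alice',), ('Peggy',)]

Reason: Both filter salary > 35000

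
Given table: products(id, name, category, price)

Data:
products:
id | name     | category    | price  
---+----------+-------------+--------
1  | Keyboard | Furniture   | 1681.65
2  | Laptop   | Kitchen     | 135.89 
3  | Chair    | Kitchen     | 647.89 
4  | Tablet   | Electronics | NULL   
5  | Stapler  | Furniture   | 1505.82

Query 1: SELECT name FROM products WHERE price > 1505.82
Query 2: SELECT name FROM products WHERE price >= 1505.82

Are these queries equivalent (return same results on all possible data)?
No, not equivalent

Query 1 returns: [('Keyboard',)]
Query 2 returns: [('Keyboard',), ('Stapler',)]

Reason: > vs >= gives different results when price = 1505.82 exists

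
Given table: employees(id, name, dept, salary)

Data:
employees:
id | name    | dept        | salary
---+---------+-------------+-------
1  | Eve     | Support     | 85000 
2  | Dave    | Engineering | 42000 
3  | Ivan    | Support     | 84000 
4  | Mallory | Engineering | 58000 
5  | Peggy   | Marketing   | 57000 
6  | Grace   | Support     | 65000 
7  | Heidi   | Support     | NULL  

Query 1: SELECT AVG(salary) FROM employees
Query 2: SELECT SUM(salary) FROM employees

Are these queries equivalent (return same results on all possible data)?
No, not equivalent

Query 1 returns: [(65166.666666666664,)]
Query 2 returns: [(391000,)]

Reason: AVG vs SUM give different aggregate values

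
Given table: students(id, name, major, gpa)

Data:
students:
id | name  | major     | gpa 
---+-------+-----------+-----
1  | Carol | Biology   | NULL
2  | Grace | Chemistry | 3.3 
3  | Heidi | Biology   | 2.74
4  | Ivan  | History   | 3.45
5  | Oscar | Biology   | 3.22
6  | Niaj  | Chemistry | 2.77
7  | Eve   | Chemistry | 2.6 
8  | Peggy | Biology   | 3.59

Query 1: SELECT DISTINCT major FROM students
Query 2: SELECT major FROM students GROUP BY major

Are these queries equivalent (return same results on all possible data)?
Yes, equivalent

Both queries return: [('Biology',), ('Chemistry',), ('History',)]

Reason: Both get unique majors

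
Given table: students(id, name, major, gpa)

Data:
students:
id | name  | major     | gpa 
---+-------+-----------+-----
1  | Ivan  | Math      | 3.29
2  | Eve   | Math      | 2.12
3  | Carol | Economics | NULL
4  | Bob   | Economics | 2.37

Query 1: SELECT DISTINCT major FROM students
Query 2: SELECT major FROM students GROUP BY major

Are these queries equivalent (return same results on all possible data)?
Yes, equivalent

Both queries return: [('Economics',), ('Math',)]

Reason: Both get unique majors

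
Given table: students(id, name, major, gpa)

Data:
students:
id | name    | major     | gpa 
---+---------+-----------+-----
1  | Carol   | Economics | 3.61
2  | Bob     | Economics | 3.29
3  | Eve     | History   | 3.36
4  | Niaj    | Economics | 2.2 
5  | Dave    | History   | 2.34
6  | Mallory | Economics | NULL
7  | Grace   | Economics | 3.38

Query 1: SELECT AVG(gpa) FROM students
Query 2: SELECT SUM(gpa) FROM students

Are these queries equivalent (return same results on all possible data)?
No, not equivalent

Query 1 returns: [(3.03,)]
Query 2 returns: [(18.18,)]

Reason: AVG vs SUM give different aggregate values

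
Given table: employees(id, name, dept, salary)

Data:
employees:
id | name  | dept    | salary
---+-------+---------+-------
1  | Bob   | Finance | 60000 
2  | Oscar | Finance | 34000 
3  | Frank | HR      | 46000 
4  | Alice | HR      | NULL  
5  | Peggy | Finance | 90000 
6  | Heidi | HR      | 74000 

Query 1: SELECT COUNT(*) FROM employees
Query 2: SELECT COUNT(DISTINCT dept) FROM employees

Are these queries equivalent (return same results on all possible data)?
No, not equivalent

Query 1 returns: [(6,)]
Query 2 returns: [(2,)]

Reason: COUNT(*) counts rows, COUNT(DISTINCT dept) counts unique depts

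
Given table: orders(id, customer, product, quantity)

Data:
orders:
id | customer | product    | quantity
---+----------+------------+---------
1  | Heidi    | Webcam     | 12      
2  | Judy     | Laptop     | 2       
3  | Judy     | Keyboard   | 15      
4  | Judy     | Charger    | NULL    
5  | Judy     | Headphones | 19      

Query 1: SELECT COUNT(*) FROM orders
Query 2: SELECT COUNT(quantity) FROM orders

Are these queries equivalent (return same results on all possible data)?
No, not equivalent

Query 1 returns: [(5,)]
Query 2 returns: [(4,)]

Reason: COUNT(*) includes NULLs, COUNT(column) excludes them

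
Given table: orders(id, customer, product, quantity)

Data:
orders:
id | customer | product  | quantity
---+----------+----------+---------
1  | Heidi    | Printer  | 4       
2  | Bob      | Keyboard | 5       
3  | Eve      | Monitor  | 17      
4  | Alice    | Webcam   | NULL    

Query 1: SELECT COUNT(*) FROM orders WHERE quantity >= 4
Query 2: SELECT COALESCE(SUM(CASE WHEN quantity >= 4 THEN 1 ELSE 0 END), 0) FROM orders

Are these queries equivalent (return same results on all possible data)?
Yes, equivalent

Both queries return: [(3,)]

Reason: COUNT with WHERE vs conditional SUM (COALESCE handles empty-table NULL)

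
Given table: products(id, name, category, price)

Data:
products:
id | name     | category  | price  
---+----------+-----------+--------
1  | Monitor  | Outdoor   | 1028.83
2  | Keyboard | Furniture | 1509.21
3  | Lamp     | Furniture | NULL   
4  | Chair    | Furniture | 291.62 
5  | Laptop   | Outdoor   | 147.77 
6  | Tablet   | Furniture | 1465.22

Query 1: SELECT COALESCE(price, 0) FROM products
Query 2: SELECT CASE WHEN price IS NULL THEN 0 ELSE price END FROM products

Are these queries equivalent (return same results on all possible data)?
Yes, equivalent

Both queries return: [(0,), (147.77,), (291.62,), (1028.83,), (1465.22,), (1509.21,)]

Reason: COALESCE vs CASE for NULL handling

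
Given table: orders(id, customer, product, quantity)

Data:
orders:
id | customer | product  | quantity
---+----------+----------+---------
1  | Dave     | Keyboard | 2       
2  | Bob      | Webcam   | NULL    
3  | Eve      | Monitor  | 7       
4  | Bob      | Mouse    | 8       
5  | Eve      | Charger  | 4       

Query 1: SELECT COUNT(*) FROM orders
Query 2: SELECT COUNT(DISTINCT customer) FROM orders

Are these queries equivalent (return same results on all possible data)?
No, not equivalent

Query 1 returns: [(5,)]
Query 2 returns: [(3,)]

Reason: COUNT(*) counts rows, COUNT(DISTINCT customer) counts unique customers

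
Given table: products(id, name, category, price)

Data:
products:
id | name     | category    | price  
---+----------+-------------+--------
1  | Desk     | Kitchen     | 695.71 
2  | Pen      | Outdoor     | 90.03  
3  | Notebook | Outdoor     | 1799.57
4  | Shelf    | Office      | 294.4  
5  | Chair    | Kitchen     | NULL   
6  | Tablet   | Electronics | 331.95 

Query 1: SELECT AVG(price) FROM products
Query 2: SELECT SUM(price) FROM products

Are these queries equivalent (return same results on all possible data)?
No, not equivalent

Query 1 returns: [(642.332,)]
Query 2 returns: [(3211.66,)]

Reason: AVG vs SUM give different aggregate values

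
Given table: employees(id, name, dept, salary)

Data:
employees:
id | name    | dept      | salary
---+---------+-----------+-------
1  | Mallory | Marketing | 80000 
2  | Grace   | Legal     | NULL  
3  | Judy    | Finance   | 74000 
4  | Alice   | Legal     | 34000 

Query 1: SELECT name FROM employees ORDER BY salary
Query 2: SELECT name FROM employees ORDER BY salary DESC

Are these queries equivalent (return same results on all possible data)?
No, not equivalent

Query 1 returns: [('Grace',), ('Alice',), ('Judy',), ('Mallory',)]
Query 2 returns: [('Mallory',), ('Judy',), ('Alice',), ('Grace',)]

Reason: ASC vs DESC gives opposite ordering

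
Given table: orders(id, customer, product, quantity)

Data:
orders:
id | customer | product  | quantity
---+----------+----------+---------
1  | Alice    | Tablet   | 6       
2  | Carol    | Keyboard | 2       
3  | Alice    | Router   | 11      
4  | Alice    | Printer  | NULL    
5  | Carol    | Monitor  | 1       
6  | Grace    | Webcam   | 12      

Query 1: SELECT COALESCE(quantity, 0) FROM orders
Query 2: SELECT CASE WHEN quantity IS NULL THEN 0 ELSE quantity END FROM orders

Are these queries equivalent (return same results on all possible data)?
Yes, equivalent

Both queries return: [(0,), (1,), (2,), (6,), (11,), (12,)]

Reason: COALESCE vs CASE for NULL handling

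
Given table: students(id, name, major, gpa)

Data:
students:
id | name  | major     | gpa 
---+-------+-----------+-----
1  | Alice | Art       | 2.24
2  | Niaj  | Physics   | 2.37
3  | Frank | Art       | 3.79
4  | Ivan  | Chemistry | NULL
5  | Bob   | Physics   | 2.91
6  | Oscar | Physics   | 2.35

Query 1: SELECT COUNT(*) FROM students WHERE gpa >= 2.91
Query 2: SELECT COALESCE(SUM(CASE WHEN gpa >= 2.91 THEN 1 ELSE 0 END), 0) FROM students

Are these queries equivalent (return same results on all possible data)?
Yes, equivalent

Both queries return: [(2,)]

Reason: COUNT with WHERE vs conditional SUM (COALESCE handles empty-table NULL)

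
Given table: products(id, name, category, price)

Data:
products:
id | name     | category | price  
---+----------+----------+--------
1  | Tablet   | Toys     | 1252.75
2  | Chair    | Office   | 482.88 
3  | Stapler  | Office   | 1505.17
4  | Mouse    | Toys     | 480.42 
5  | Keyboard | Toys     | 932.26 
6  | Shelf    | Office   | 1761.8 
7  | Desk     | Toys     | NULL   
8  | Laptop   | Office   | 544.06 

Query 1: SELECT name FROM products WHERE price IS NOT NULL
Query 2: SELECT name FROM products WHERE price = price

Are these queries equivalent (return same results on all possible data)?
Yes, equivalent

Both queries return: [('Chair',), ('Keyboard',), ('Laptop',), ('Mouse',), ('Shelf',), ('Stapler',), ('Tablet',)]

Reason: IS NOT NULL vs self-equality (both exclude NULLs)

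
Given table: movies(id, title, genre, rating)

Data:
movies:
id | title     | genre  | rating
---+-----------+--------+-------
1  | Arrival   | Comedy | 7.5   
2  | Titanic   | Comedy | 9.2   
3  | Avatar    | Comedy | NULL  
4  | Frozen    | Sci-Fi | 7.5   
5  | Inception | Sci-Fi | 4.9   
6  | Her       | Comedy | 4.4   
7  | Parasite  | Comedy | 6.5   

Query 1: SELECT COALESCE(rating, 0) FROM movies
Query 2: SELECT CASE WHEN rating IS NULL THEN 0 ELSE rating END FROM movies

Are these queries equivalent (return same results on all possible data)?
Yes, equivalent

Both queries return: [(0,), (4.4,), (4.9,), (6.5,), (7.5,), (7.5,), (9.2,)]

Reason: COALESCE vs CASE for NULL handling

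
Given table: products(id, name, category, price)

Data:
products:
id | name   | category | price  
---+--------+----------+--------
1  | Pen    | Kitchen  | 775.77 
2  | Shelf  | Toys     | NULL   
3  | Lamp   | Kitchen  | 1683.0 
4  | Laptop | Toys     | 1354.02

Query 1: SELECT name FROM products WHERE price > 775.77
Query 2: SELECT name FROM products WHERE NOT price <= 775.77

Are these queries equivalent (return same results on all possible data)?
Yes, equivalent

Both queries return: [('Lamp',), ('Laptop',)]

Reason: Both filter price > 775.77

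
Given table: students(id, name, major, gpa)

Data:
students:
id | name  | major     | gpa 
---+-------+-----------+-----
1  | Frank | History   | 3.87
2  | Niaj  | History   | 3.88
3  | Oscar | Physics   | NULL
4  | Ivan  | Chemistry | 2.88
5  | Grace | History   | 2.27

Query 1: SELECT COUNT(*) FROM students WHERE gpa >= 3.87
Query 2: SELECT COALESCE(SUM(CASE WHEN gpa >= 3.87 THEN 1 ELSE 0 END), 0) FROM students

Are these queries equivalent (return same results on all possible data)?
Yes, equivalent

Both queries return: [(2,)]

Reason: COUNT with WHERE vs conditional SUM (COALESCE handles empty-table NULL)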